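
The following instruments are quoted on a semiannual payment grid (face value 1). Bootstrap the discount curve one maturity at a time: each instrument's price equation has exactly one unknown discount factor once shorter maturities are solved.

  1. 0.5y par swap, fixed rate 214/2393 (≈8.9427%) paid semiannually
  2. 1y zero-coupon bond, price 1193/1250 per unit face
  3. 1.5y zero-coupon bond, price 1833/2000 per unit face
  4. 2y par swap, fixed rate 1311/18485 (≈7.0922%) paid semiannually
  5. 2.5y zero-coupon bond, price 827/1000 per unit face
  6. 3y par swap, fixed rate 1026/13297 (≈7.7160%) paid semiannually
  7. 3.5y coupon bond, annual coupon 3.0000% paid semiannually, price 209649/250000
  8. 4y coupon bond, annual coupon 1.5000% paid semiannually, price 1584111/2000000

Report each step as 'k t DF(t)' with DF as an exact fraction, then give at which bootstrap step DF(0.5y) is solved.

1 1/2 2393/2500
2 1 1193/1250
3 3/2 1833/2000
4 2 8689/10000
5 5/2 827/1000
6 3 1987/2500
7 7/2 1869/2500
8 4 741/1000
DF(0.5y) is solved at step 1

step 1 [0.5y] swap r/2=107/2393: DF=(1 − 107/2393·(0))/(1+107/2393) = 2393/2500 ≈ 0.957200
step 2 [1y] zero: DF = P = 1193/1250 ≈ 0.954400
step 3 [1.5y] zero: DF = P = 1833/2000 ≈ 0.916500
step 4 [2y] swap r/2=1311/36970: DF=(1 − 1311/36970·(0.957200+0.954400+0.916500))/(1+1311/36970) = 8689/10000 ≈ 0.868900
step 5 [2.5y] zero: DF = P = 827/1000 ≈ 0.827000
step 6 [3y] swap r/2=513/13297: DF=(1 − 513/13297·(0.957200+0.954400+0.916500+0.868900+0.827000))/(1+513/13297) = 1987/2500 ≈ 0.794800
step 7 [3.5y] bond c/2=3/200: DF=(209649/250000 − 3/200·(0.957200+0.954400+0.916500+0.868900+0.827000+0.794800))/(1+3/200) = 1869/2500 ≈ 0.747600
step 8 [4y] bond c/2=3/400: DF=(1584111/2000000 − 3/400·(0.957200+0.954400+0.916500+0.868900+0.827000+0.794800+0.747600))/(1+3/400) = 741/1000 ≈ 0.741000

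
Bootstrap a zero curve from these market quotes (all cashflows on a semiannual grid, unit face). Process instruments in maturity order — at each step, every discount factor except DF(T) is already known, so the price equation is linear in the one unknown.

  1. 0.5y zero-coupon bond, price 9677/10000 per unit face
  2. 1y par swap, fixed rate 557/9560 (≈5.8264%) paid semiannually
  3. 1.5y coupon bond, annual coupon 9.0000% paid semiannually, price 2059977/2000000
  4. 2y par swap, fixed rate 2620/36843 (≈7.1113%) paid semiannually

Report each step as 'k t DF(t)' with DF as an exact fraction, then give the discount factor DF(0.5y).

1 1/2 9677/10000
2 1 9443/10000
3 3/2 9033/10000
4 2 869/1000
DF(0.5y) = 9677/10000 ≈ 0.967700

step 1 [0.5y] zero: DF = P = 9677/10000 ≈ 0.967700
step 2 [1y] swap r/2=557/19120: DF=(1 − 557/19120·(0.967700))/(1+557/19120) = 9443/10000 ≈ 0.944300
step 3 [1.5y] bond c/2=9/200: DF=(2059977/2000000 − 9/200·(0.967700+0.944300))/(1+9/200) = 9033/10000 ≈ 0.903300
step 4 [2y] swap r/2=1310/36843: DF=(1 − 1310/36843·(0.967700+0.944300+0.903300))/(1+1310/36843) = 869/1000 ≈ 0.869000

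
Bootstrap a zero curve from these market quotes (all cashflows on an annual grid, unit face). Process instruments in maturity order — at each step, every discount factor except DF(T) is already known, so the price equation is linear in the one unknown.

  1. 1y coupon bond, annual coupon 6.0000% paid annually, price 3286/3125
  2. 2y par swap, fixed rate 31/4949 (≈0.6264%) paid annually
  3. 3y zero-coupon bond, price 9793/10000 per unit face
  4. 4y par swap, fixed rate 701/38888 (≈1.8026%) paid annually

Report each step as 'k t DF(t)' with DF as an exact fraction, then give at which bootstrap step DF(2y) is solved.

1 1 124/125
2 2 2469/2500
3 3 9793/10000
4 4 9299/10000
DF(2y) is solved at step 2

step 1 [1y] bond c/1=3/50: DF=(3286/3125 − 3/50·(0))/(1+3/50) = 124/125 ≈ 0.992000
step 2 [2y] swap r/1=31/4949: DF=(1 − 31/4949·(0.992000))/(1+31/4949) = 2469/2500 ≈ 0.987600
step 3 [3y] zero: DF = P = 9793/10000 ≈ 0.979300
step 4 [4y] swap r/1=701/38888: DF=(1 − 701/38888·(0.992000+0.987600+0.979300))/(1+701/38888) = 9299/10000 ≈ 0.929900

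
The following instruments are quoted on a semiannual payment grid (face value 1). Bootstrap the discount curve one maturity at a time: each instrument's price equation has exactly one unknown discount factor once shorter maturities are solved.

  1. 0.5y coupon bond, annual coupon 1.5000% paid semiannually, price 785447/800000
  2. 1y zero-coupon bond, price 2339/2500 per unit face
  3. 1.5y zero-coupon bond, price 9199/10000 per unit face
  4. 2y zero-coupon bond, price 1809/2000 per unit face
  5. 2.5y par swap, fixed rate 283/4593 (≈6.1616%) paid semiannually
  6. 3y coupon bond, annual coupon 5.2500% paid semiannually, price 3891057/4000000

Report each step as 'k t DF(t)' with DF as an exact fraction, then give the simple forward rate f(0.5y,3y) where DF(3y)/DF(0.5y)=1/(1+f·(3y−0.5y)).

1 1/2 1949/2000
2 1 2339/2500
3 3/2 9199/10000
4 2 1809/2000
5 5/2 1717/2000
6 3 519/625
f(0.5y,3y) = ((1949/2000)/(519/625) − 1)/(5/2) = 1441/20760 ≈ 6.9412%

step 1 [0.5y] bond c/2=3/400: DF=(785447/800000 − 3/400·(0))/(1+3/400) = 1949/2000 ≈ 0.974500
step 2 [1y] zero: DF = P = 2339/2500 ≈ 0.935600
step 3 [1.5y] zero: DF = P = 9199/10000 ≈ 0.919900
step 4 [2y] zero: DF = P = 1809/2000 ≈ 0.904500
step 5 [2.5y] swap r/2=283/9186: DF=(1 − 283/9186·(0.974500+0.935600+0.919900+0.904500))/(1+283/9186) = 1717/2000 ≈ 0.858500
step 6 [3y] bond c/2=21/800: DF=(3891057/4000000 − 21/800·(0.974500+0.935600+0.919900+0.904500+0.858500))/(1+21/800) = 519/625 ≈ 0.830400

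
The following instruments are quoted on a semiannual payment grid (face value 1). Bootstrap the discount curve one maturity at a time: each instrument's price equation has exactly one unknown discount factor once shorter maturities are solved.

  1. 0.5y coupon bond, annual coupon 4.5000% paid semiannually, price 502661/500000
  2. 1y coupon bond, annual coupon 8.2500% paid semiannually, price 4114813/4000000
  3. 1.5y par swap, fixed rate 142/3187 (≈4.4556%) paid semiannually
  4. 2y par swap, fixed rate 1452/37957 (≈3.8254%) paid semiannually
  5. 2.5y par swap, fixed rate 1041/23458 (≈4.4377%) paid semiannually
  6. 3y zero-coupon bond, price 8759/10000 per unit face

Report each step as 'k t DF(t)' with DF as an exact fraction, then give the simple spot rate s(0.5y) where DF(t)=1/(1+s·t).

1 1/2 1229/1250
2 1 949/1000
3 3/2 9361/10000
4 2 4637/5000
5 5/2 8959/10000
6 3 8759/10000
s(0.5y) = (1/(1229/1250) − 1)/(1/2) = 42/1229 ≈ 3.4174%

step 1 [0.5y] bond c/2=9/400: DF=(502661/500000 − 9/400·(0))/(1+9/400) = 1229/1250 ≈ 0.983200
step 2 [1y] bond c/2=33/800: DF=(4114813/4000000 − 33/800·(0.983200))/(1+33/800) = 949/1000 ≈ 0.949000
step 3 [1.5y] swap r/2=71/3187: DF=(1 − 71/3187·(0.983200+0.949000))/(1+71/3187) = 9361/10000 ≈ 0.936100
step 4 [2y] swap r/2=726/37957: DF=(1 − 726/37957·(0.983200+0.949000+0.936100))/(1+726/37957) = 4637/5000 ≈ 0.927400
step 5 [2.5y] swap r/2=1041/46916: DF=(1 − 1041/46916·(0.983200+0.949000+0.936100+0.927400))/(1+1041/46916) = 8959/10000 ≈ 0.895900
step 6 [3y] zero: DF = P = 8759/10000 ≈ 0.875900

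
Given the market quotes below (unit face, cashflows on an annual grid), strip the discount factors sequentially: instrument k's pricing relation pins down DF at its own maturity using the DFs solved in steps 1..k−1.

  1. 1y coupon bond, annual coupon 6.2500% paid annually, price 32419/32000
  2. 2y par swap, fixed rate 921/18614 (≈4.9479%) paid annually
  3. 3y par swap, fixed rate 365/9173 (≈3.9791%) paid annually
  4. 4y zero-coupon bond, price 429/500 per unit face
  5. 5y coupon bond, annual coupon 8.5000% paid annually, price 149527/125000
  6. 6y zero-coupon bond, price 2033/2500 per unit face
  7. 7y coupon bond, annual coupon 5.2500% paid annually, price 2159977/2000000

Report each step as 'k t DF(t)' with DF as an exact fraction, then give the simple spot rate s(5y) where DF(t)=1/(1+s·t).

step 1 [1y] bond c/1=1/16: DF=(32419/32000 − 1/16·(0))/(1+1/16) = 1907/2000 ≈ 0.953500
step 2 [2y] swap r/1=921/18614: DF=(1 − 921/18614·(0.953500))/(1+921/18614) = 9079/10000 ≈ 0.907900
step 3 [3y] swap r/1=365/9173: DF=(1 − 365/9173·(0.953500+0.907900))/(1+365/9173) = 1781/2000 ≈ 0.890500
step 4 [4y] zero: DF = P = 429/500 ≈ 0.858000
step 5 [5y] bond c/1=17/200: DF=(149527/125000 − 17/200·(0.953500+0.907900+0.890500+0.858000))/(1+17/200) = 8197/10000 ≈ 0.819700
step 6 [6y] zero: DF = P = 2033/2500 ≈ 0.813200
step 7 [7y] bond c/1=21/400: DF=(2159977/2000000 − 21/400·(0.953500+0.907900+0.890500+0.858000+0.819700+0.813200))/(1+21/400) = 3823/5000 ≈ 0.764600

1 1 1907/2000
2 2 9079/10000
3 3 1781/2000
4 4 429/500
5 5 8197/10000
6 6 2033/2500
7 7 3823/5000
s(5y) = (1/(8197/10000) − 1)/(5) = 1803/40985 ≈ 4.3992%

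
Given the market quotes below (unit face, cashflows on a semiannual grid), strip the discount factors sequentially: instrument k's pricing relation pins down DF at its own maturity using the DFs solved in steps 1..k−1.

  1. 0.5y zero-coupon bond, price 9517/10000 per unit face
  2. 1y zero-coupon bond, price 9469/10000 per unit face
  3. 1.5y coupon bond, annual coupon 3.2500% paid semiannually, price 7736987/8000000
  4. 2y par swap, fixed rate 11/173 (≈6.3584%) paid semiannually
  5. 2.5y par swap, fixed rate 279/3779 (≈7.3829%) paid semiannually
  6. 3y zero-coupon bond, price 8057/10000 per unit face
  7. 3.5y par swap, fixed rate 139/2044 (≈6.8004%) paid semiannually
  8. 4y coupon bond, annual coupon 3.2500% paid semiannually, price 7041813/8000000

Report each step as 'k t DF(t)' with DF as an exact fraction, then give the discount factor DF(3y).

step 1 [0.5y] zero: DF = P = 9517/10000 ≈ 0.951700
step 2 [1y] zero: DF = P = 9469/10000 ≈ 0.946900
step 3 [1.5y] bond c/2=13/800: DF=(7736987/8000000 − 13/800·(0.951700+0.946900))/(1+13/800) = 9213/10000 ≈ 0.921300
step 4 [2y] swap r/2=11/346: DF=(1 − 11/346·(0.951700+0.946900+0.921300))/(1+11/346) = 8823/10000 ≈ 0.882300
step 5 [2.5y] swap r/2=279/7558: DF=(1 − 279/7558·(0.951700+0.946900+0.921300+0.882300))/(1+279/7558) = 4163/5000 ≈ 0.832600
step 6 [3y] zero: DF = P = 8057/10000 ≈ 0.805700
step 7 [3.5y] swap r/2=139/4088: DF=(1 − 139/4088·(0.951700+0.946900+0.921300+0.882300+0.832600+0.805700))/(1+139/4088) = 1583/2000 ≈ 0.791500
step 8 [4y] bond c/2=13/800: DF=(7041813/8000000 − 13/800·(0.951700+0.946900+0.921300+0.882300+0.832600+0.805700+0.791500))/(1+13/800) = 7681/10000 ≈ 0.768100

1 1/2 9517/10000
2 1 9469/10000
3 3/2 9213/10000
4 2 8823/10000
5 5/2 4163/5000
6 3 8057/10000
7 7/2 1583/2000
8 4 7681/10000
DF(3y) = 8057/10000 ≈ 0.805700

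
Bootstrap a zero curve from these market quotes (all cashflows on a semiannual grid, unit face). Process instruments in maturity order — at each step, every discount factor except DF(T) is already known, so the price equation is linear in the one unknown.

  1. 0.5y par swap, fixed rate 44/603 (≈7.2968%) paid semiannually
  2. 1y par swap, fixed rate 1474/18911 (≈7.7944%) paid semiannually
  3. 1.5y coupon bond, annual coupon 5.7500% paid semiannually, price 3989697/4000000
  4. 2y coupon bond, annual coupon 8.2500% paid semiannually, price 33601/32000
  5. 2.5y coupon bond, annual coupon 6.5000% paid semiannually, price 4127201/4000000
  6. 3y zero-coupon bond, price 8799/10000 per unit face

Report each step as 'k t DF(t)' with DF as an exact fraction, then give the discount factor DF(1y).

1 1/2 603/625
2 1 9263/10000
3 3/2 9167/10000
4 2 2243/2500
5 5/2 8827/10000
6 3 8799/10000
DF(1y) = 9263/10000 ≈ 0.926300

step 1 [0.5y] swap r/2=22/603: DF=(1 − 22/603·(0))/(1+22/603) = 603/625 ≈ 0.964800
step 2 [1y] swap r/2=737/18911: DF=(1 − 737/18911·(0.964800))/(1+737/18911) = 9263/10000 ≈ 0.926300
step 3 [1.5y] bond c/2=23/800: DF=(3989697/4000000 − 23/800·(0.964800+0.926300))/(1+23/800) = 9167/10000 ≈ 0.916700
step 4 [2y] bond c/2=33/800: DF=(33601/32000 − 33/800·(0.964800+0.926300+0.916700))/(1+33/800) = 2243/2500 ≈ 0.897200
step 5 [2.5y] bond c/2=13/400: DF=(4127201/4000000 − 13/400·(0.964800+0.926300+0.916700+0.897200))/(1+13/400) = 8827/10000 ≈ 0.882700
step 6 [3y] zero: DF = P = 8799/10000 ≈ 0.879900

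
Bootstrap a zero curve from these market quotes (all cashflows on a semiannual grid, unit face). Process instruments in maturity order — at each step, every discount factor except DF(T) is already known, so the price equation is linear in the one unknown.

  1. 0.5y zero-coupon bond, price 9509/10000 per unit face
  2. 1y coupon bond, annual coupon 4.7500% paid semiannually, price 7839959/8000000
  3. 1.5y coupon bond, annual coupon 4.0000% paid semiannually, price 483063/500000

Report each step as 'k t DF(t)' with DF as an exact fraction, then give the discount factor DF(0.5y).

step 1 [0.5y] zero: DF = P = 9509/10000 ≈ 0.950900
step 2 [1y] bond c/2=19/800: DF=(7839959/8000000 − 19/800·(0.950900))/(1+19/800) = 1169/1250 ≈ 0.935200
step 3 [1.5y] bond c/2=1/50: DF=(483063/500000 − 1/50·(0.950900+0.935200))/(1+1/50) = 4551/5000 ≈ 0.910200

1 1/2 9509/10000
2 1 1169/1250
3 3/2 4551/5000
DF(0.5y) = 9509/10000 ≈ 0.950900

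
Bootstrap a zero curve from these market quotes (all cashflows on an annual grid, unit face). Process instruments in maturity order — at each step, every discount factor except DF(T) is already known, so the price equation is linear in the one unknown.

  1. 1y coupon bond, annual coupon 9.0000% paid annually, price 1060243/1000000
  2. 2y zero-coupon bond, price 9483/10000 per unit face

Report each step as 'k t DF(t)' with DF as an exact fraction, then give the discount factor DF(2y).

step 1 [1y] bond c/1=9/100: DF=(1060243/1000000 − 9/100·(0))/(1+9/100) = 9727/10000 ≈ 0.972700
step 2 [2y] zero: DF = P = 9483/10000 ≈ 0.948300

1 1 9727/10000
2 2 9483/10000
DF(2y) = 9483/10000 ≈ 0.948300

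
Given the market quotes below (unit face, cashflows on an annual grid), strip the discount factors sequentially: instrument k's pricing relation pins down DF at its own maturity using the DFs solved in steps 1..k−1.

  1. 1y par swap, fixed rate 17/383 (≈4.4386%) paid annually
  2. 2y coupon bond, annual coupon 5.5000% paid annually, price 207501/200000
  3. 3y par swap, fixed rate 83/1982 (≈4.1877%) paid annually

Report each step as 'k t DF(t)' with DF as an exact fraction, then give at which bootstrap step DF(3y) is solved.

1 1 383/400
2 2 1867/2000
3 3 4419/5000
DF(3y) is solved at step 3

step 1 [1y] swap r/1=17/383: DF=(1 − 17/383·(0))/(1+17/383) = 383/400 ≈ 0.957500
step 2 [2y] bond c/1=11/200: DF=(207501/200000 − 11/200·(0.957500))/(1+11/200) = 1867/2000 ≈ 0.933500
step 3 [3y] swap r/1=83/1982: DF=(1 − 83/1982·(0.957500+0.933500))/(1+83/1982) = 4419/5000 ≈ 0.883800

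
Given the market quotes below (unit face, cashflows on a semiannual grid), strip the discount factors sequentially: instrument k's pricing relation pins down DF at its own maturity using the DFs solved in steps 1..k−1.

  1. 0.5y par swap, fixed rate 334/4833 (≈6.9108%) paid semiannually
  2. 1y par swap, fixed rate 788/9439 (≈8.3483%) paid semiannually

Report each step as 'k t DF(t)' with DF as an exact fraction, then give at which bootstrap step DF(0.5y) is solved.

1 1/2 4833/5000
2 1 2303/2500
DF(0.5y) is solved at step 1

step 1 [0.5y] swap r/2=167/4833: DF=(1 − 167/4833·(0))/(1+167/4833) = 4833/5000 ≈ 0.966600
step 2 [1y] swap r/2=394/9439: DF=(1 − 394/9439·(0.966600))/(1+394/9439) = 2303/2500 ≈ 0.921200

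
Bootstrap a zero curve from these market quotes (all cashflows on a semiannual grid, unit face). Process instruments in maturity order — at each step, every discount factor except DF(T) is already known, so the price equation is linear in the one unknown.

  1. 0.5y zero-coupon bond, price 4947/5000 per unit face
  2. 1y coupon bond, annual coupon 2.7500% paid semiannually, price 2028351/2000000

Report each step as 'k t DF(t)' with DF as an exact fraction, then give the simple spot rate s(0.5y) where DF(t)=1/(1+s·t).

step 1 [0.5y] zero: DF = P = 4947/5000 ≈ 0.989400
step 2 [1y] bond c/2=11/800: DF=(2028351/2000000 − 11/800·(0.989400))/(1+11/800) = 987/1000 ≈ 0.987000

1 1/2 4947/5000
2 1 987/1000
s(0.5y) = (1/(4947/5000) − 1)/(1/2) = 106/4947 ≈ 2.1427%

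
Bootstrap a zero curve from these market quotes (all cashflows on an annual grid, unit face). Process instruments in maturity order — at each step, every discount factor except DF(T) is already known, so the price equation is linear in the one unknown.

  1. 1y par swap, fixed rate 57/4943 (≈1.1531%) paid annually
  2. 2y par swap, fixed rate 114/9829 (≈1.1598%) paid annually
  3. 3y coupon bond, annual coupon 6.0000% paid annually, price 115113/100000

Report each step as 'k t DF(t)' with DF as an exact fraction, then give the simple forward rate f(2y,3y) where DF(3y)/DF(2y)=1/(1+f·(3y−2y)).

step 1 [1y] swap r/1=57/4943: DF=(1 − 57/4943·(0))/(1+57/4943) = 4943/5000 ≈ 0.988600
step 2 [2y] swap r/1=114/9829: DF=(1 − 114/9829·(0.988600))/(1+114/9829) = 2443/2500 ≈ 0.977200
step 3 [3y] bond c/1=3/50: DF=(115113/100000 − 3/50·(0.988600+0.977200))/(1+3/50) = 9747/10000 ≈ 0.974700

1 1 4943/5000
2 2 2443/2500
3 3 9747/10000
f(2y,3y) = ((2443/2500)/(9747/10000) − 1)/(1) = 25/9747 ≈ 0.2565%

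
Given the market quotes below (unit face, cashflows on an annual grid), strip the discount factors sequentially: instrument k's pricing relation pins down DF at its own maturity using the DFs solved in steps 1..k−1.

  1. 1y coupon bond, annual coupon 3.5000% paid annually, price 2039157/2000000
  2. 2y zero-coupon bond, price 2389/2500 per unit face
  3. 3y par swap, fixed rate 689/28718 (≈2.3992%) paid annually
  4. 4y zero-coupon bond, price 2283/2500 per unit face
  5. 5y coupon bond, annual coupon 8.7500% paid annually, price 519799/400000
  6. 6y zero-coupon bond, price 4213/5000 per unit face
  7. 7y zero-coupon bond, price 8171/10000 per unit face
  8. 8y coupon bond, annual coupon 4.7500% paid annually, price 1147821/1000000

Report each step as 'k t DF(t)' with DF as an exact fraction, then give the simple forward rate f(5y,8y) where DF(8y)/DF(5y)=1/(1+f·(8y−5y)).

step 1 [1y] bond c/1=7/200: DF=(2039157/2000000 − 7/200·(0))/(1+7/200) = 9851/10000 ≈ 0.985100
step 2 [2y] zero: DF = P = 2389/2500 ≈ 0.955600
step 3 [3y] swap r/1=689/28718: DF=(1 − 689/28718·(0.985100+0.955600))/(1+689/28718) = 9311/10000 ≈ 0.931100
step 4 [4y] zero: DF = P = 2283/2500 ≈ 0.913200
step 5 [5y] bond c/1=7/80: DF=(519799/400000 − 7/80·(0.985100+0.955600+0.931100+0.913200))/(1+7/80) = 1113/1250 ≈ 0.890400
step 6 [6y] zero: DF = P = 4213/5000 ≈ 0.842600
step 7 [7y] zero: DF = P = 8171/10000 ≈ 0.817100
step 8 [8y] bond c/1=19/400: DF=(1147821/1000000 − 19/400·(0.985100+0.955600+0.931100+0.913200+0.890400+0.842600+0.817100))/(1+19/400) = 1617/2000 ≈ 0.808500

1 1 9851/10000
2 2 2389/2500
3 3 9311/10000
4 4 2283/2500
5 5 1113/1250
6 6 4213/5000
7 7 8171/10000
8 8 1617/2000
f(5y,8y) = ((1113/1250)/(1617/2000) − 1)/(3) = 13/385 ≈ 3.3766%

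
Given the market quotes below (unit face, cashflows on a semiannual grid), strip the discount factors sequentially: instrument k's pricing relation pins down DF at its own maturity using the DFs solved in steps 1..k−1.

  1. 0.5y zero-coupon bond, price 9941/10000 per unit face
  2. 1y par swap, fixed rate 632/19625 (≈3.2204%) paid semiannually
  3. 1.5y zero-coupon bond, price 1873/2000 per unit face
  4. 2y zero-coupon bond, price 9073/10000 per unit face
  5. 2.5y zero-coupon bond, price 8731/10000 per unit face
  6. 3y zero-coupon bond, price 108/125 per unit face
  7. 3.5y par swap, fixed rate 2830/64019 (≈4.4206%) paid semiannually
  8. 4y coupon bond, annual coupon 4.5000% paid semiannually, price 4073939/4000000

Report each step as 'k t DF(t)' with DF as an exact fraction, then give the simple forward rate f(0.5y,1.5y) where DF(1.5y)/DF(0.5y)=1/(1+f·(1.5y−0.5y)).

1 1/2 9941/10000
2 1 2421/2500
3 3/2 1873/2000
4 2 9073/10000
5 5/2 8731/10000
6 3 108/125
7 7/2 1717/2000
8 4 1069/1250
f(0.5y,1.5y) = ((9941/10000)/(1873/2000) − 1)/(1) = 576/9365 ≈ 6.1506%

step 1 [0.5y] zero: DF = P = 9941/10000 ≈ 0.994100
step 2 [1y] swap r/2=316/19625: DF=(1 − 316/19625·(0.994100))/(1+316/19625) = 2421/2500 ≈ 0.968400
step 3 [1.5y] zero: DF = P = 1873/2000 ≈ 0.936500
step 4 [2y] zero: DF = P = 9073/10000 ≈ 0.907300
step 5 [2.5y] zero: DF = P = 8731/10000 ≈ 0.873100
step 6 [3y] zero: DF = P = 108/125 ≈ 0.864000
step 7 [3.5y] swap r/2=1415/64019: DF=(1 − 1415/64019·(0.994100+0.968400+0.936500+0.907300+0.873100+0.864000))/(1+1415/64019) = 1717/2000 ≈ 0.858500
step 8 [4y] bond c/2=9/400: DF=(4073939/4000000 − 9/400·(0.994100+0.968400+0.936500+0.907300+0.873100+0.864000+0.858500))/(1+9/400) = 1069/1250 ≈ 0.855200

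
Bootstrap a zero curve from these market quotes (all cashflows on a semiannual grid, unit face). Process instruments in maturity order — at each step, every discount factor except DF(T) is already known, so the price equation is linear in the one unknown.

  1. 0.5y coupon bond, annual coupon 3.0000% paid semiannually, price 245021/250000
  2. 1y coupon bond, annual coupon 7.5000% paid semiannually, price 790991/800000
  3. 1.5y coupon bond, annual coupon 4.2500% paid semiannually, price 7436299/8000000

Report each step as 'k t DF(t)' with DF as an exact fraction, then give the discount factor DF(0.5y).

step 1 [0.5y] bond c/2=3/200: DF=(245021/250000 − 3/200·(0))/(1+3/200) = 1207/1250 ≈ 0.965600
step 2 [1y] bond c/2=3/80: DF=(790991/800000 − 3/80·(0.965600))/(1+3/80) = 9181/10000 ≈ 0.918100
step 3 [1.5y] bond c/2=17/800: DF=(7436299/8000000 − 17/800·(0.965600+0.918100))/(1+17/800) = 871/1000 ≈ 0.871000

1 1/2 1207/1250
2 1 9181/10000
3 3/2 871/1000
DF(0.5y) = 1207/1250 ≈ 0.965600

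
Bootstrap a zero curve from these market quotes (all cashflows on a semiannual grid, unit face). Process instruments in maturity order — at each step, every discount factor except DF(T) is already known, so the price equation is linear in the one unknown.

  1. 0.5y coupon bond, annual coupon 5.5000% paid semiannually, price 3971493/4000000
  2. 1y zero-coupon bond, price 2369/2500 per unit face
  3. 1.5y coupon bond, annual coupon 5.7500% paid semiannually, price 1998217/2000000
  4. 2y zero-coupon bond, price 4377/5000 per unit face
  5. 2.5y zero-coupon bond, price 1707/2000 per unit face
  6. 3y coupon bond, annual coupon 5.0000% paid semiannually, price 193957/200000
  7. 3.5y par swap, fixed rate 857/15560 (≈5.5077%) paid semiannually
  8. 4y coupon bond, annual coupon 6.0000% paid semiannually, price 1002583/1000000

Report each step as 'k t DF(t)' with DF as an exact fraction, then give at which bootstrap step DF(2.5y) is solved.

step 1 [0.5y] bond c/2=11/400: DF=(3971493/4000000 − 11/400·(0))/(1+11/400) = 9663/10000 ≈ 0.966300
step 2 [1y] zero: DF = P = 2369/2500 ≈ 0.947600
step 3 [1.5y] bond c/2=23/800: DF=(1998217/2000000 − 23/800·(0.966300+0.947600))/(1+23/800) = 9177/10000 ≈ 0.917700
step 4 [2y] zero: DF = P = 4377/5000 ≈ 0.875400
step 5 [2.5y] zero: DF = P = 1707/2000 ≈ 0.853500
step 6 [3y] bond c/2=1/40: DF=(193957/200000 − 1/40·(0.966300+0.947600+0.917700+0.875400+0.853500))/(1+1/40) = 8349/10000 ≈ 0.834900
step 7 [3.5y] swap r/2=857/31120: DF=(1 − 857/31120·(0.966300+0.947600+0.917700+0.875400+0.853500+0.834900))/(1+857/31120) = 4143/5000 ≈ 0.828600
step 8 [4y] bond c/2=3/100: DF=(1002583/1000000 − 3/100·(0.966300+0.947600+0.917700+0.875400+0.853500+0.834900+0.828600))/(1+3/100) = 7921/10000 ≈ 0.792100

1 1/2 9663/10000
2 1 2369/2500
3 3/2 9177/10000
4 2 4377/5000
5 5/2 1707/2000
6 3 8349/10000
7 7/2 4143/5000
8 4 7921/10000
DF(2.5y) is solved at step 5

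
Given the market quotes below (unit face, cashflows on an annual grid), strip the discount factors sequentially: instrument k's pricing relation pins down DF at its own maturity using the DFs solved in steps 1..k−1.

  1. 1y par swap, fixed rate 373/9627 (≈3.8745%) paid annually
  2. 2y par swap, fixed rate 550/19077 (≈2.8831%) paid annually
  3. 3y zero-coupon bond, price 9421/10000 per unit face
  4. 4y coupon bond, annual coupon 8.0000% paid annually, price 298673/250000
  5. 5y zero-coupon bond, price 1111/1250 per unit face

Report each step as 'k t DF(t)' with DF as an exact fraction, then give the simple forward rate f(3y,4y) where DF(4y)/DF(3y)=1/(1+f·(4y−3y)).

1 1 9627/10000
2 2 189/200
3 3 9421/10000
4 4 8951/10000
5 5 1111/1250
f(3y,4y) = ((9421/10000)/(8951/10000) − 1)/(1) = 470/8951 ≈ 5.2508%

step 1 [1y] swap r/1=373/9627: DF=(1 − 373/9627·(0))/(1+373/9627) = 9627/10000 ≈ 0.962700
step 2 [2y] swap r/1=550/19077: DF=(1 − 550/19077·(0.962700))/(1+550/19077) = 189/200 ≈ 0.945000
step 3 [3y] zero: DF = P = 9421/10000 ≈ 0.942100
step 4 [4y] bond c/1=2/25: DF=(298673/250000 − 2/25·(0.962700+0.945000+0.942100))/(1+2/25) = 8951/10000 ≈ 0.895100
step 5 [5y] zero: DF = P = 1111/1250 ≈ 0.888800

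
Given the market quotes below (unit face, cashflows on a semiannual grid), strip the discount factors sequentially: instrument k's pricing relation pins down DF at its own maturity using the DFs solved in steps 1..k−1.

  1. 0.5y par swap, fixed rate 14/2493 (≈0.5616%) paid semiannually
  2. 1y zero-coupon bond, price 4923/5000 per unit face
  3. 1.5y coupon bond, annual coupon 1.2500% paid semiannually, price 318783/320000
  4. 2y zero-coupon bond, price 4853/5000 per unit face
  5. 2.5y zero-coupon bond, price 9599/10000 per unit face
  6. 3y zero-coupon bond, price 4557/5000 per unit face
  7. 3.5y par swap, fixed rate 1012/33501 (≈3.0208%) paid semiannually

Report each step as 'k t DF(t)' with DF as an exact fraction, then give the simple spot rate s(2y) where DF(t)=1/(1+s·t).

1 1/2 2493/2500
2 1 4923/5000
3 3/2 9777/10000
4 2 4853/5000
5 5/2 9599/10000
6 3 4557/5000
7 7/2 2247/2500
s(2y) = (1/(4853/5000) − 1)/(2) = 147/9706 ≈ 1.5145%

step 1 [0.5y] swap r/2=7/2493: DF=(1 − 7/2493·(0))/(1+7/2493) = 2493/2500 ≈ 0.997200
step 2 [1y] zero: DF = P = 4923/5000 ≈ 0.984600
step 3 [1.5y] bond c/2=1/160: DF=(318783/320000 − 1/160·(0.997200+0.984600))/(1+1/160) = 9777/10000 ≈ 0.977700
step 4 [2y] zero: DF = P = 4853/5000 ≈ 0.970600
step 5 [2.5y] zero: DF = P = 9599/10000 ≈ 0.959900
step 6 [3y] zero: DF = P = 4557/5000 ≈ 0.911400
step 7 [3.5y] swap r/2=506/33501: DF=(1 − 506/33501·(0.997200+0.984600+0.977700+0.970600+0.959900+0.911400))/(1+506/33501) = 2247/2500 ≈ 0.898800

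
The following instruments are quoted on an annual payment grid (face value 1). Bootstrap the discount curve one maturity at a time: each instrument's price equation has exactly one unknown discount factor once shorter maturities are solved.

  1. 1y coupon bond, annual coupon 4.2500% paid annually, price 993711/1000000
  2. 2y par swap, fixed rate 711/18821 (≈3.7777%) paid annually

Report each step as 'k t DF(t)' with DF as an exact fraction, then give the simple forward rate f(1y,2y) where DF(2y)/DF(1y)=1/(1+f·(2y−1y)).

1 1 2383/2500
2 2 9289/10000
f(1y,2y) = ((2383/2500)/(9289/10000) − 1)/(1) = 243/9289 ≈ 2.6160%

step 1 [1y] bond c/1=17/400: DF=(993711/1000000 − 17/400·(0))/(1+17/400) = 2383/2500 ≈ 0.953200
step 2 [2y] swap r/1=711/18821: DF=(1 − 711/18821·(0.953200))/(1+711/18821) = 9289/10000 ≈ 0.928900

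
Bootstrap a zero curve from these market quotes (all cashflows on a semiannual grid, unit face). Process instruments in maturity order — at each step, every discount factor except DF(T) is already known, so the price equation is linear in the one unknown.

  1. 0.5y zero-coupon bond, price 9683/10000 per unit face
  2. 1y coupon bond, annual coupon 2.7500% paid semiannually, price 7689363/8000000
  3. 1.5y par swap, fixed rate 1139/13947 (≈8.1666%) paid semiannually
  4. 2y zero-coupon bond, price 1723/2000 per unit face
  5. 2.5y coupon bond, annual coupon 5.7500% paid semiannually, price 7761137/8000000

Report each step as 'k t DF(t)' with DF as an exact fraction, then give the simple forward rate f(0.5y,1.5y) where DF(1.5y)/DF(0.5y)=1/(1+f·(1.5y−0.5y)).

1 1/2 9683/10000
2 1 187/200
3 3/2 8861/10000
4 2 1723/2000
5 5/2 841/1000
f(0.5y,1.5y) = ((9683/10000)/(8861/10000) − 1)/(1) = 822/8861 ≈ 9.2766%

step 1 [0.5y] zero: DF = P = 9683/10000 ≈ 0.968300
step 2 [1y] bond c/2=11/800: DF=(7689363/8000000 − 11/800·(0.968300))/(1+11/800) = 187/200 ≈ 0.935000
step 3 [1.5y] swap r/2=1139/27894: DF=(1 − 1139/27894·(0.968300+0.935000))/(1+1139/27894) = 8861/10000 ≈ 0.886100
step 4 [2y] zero: DF = P = 1723/2000 ≈ 0.861500
step 5 [2.5y] bond c/2=23/800: DF=(7761137/8000000 − 23/800·(0.968300+0.935000+0.886100+0.861500))/(1+23/800) = 841/1000 ≈ 0.841000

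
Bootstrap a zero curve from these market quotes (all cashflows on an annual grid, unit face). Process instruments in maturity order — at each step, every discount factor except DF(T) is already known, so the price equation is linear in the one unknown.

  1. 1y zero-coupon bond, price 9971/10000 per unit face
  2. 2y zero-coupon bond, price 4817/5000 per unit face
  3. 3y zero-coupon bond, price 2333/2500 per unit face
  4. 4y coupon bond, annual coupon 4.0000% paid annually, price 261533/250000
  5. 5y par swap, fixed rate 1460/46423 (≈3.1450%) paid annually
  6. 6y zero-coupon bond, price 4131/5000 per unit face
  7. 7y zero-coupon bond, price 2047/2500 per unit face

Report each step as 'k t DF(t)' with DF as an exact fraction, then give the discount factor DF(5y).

step 1 [1y] zero: DF = P = 9971/10000 ≈ 0.997100
step 2 [2y] zero: DF = P = 4817/5000 ≈ 0.963400
step 3 [3y] zero: DF = P = 2333/2500 ≈ 0.933200
step 4 [4y] bond c/1=1/25: DF=(261533/250000 − 1/25·(0.997100+0.963400+0.933200))/(1+1/25) = 4473/5000 ≈ 0.894600
step 5 [5y] swap r/1=1460/46423: DF=(1 − 1460/46423·(0.997100+0.963400+0.933200+0.894600))/(1+1460/46423) = 427/500 ≈ 0.854000
step 6 [6y] zero: DF = P = 4131/5000 ≈ 0.826200
step 7 [7y] zero: DF = P = 2047/2500 ≈ 0.818800

1 1 9971/10000
2 2 4817/5000
3 3 2333/2500
4 4 4473/5000
5 5 427/500
6 6 4131/5000
7 7 2047/2500
DF(5y) = 427/500 ≈ 0.854000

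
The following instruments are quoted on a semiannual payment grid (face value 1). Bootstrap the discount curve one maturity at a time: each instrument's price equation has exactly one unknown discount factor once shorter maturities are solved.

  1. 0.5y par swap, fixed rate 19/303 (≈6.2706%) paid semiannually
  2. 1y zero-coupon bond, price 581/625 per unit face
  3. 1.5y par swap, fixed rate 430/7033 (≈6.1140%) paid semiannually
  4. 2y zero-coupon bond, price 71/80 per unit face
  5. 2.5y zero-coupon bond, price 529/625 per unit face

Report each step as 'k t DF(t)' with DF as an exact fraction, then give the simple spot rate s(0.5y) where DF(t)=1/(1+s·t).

step 1 [0.5y] swap r/2=19/606: DF=(1 − 19/606·(0))/(1+19/606) = 606/625 ≈ 0.969600
step 2 [1y] zero: DF = P = 581/625 ≈ 0.929600
step 3 [1.5y] swap r/2=215/7033: DF=(1 − 215/7033·(0.969600+0.929600))/(1+215/7033) = 457/500 ≈ 0.914000
step 4 [2y] zero: DF = P = 71/80 ≈ 0.887500
step 5 [2.5y] zero: DF = P = 529/625 ≈ 0.846400

1 1/2 606/625
2 1 581/625
3 3/2 457/500
4 2 71/80
5 5/2 529/625
s(0.5y) = (1/(606/625) − 1)/(1/2) = 19/303 ≈ 6.2706%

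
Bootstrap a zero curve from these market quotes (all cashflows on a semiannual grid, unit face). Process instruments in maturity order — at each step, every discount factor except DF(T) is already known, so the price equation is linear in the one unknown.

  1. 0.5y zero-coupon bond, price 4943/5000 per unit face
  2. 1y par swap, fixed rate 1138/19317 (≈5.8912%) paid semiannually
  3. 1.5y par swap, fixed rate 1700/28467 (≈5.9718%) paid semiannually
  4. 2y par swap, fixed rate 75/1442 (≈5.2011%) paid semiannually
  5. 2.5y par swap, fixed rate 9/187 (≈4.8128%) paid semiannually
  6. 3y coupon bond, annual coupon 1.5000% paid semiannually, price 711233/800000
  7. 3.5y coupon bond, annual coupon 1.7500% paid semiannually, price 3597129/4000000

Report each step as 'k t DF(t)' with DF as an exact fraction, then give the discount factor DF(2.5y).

1 1/2 4943/5000
2 1 9431/10000
3 3/2 183/200
4 2 361/400
5 5/2 2221/2500
6 3 8479/10000
7 7/2 8439/10000
DF(2.5y) = 2221/2500 ≈ 0.888400

step 1 [0.5y] zero: DF = P = 4943/5000 ≈ 0.988600
step 2 [1y] swap r/2=569/19317: DF=(1 − 569/19317·(0.988600))/(1+569/19317) = 9431/10000 ≈ 0.943100
step 3 [1.5y] swap r/2=850/28467: DF=(1 − 850/28467·(0.988600+0.943100))/(1+850/28467) = 183/200 ≈ 0.915000
step 4 [2y] swap r/2=75/2884: DF=(1 − 75/2884·(0.988600+0.943100+0.915000))/(1+75/2884) = 361/400 ≈ 0.902500
step 5 [2.5y] swap r/2=9/374: DF=(1 − 9/374·(0.988600+0.943100+0.915000+0.902500))/(1+9/374) = 2221/2500 ≈ 0.888400
step 6 [3y] bond c/2=3/400: DF=(711233/800000 − 3/400·(0.988600+0.943100+0.915000+0.902500+0.888400))/(1+3/400) = 8479/10000 ≈ 0.847900
step 7 [3.5y] bond c/2=7/800: DF=(3597129/4000000 − 7/800·(0.988600+0.943100+0.915000+0.902500+0.888400+0.847900))/(1+7/800) = 8439/10000 ≈ 0.843900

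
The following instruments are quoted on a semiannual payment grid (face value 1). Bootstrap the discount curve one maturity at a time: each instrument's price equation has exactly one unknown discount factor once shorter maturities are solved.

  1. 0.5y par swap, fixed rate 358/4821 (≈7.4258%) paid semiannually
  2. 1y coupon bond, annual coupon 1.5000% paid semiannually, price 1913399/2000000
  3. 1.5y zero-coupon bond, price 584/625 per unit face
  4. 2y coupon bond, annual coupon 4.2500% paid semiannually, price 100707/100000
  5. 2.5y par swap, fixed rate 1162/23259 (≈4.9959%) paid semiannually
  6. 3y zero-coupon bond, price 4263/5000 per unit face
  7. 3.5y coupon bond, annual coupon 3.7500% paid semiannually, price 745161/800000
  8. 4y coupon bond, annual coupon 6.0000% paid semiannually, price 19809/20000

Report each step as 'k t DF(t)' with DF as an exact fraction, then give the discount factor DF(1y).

1 1/2 4821/5000
2 1 589/625
3 3/2 584/625
4 2 927/1000
5 5/2 4419/5000
6 3 4263/5000
7 7/2 813/1000
8 4 486/625
DF(1y) = 589/625 ≈ 0.942400

step 1 [0.5y] swap r/2=179/4821: DF=(1 − 179/4821·(0))/(1+179/4821) = 4821/5000 ≈ 0.964200
step 2 [1y] bond c/2=3/400: DF=(1913399/2000000 − 3/400·(0.964200))/(1+3/400) = 589/625 ≈ 0.942400
step 3 [1.5y] zero: DF = P = 584/625 ≈ 0.934400
step 4 [2y] bond c/2=17/800: DF=(100707/100000 − 17/800·(0.964200+0.942400+0.934400))/(1+17/800) = 927/1000 ≈ 0.927000
step 5 [2.5y] swap r/2=581/23259: DF=(1 − 581/23259·(0.964200+0.942400+0.934400+0.927000))/(1+581/23259) = 4419/5000 ≈ 0.883800
step 6 [3y] zero: DF = P = 4263/5000 ≈ 0.852600
step 7 [3.5y] bond c/2=3/160: DF=(745161/800000 − 3/160·(0.964200+0.942400+0.934400+0.927000+0.883800+0.852600))/(1+3/160) = 813/1000 ≈ 0.813000
step 8 [4y] bond c/2=3/100: DF=(19809/20000 − 3/100·(0.964200+0.942400+0.934400+0.927000+0.883800+0.852600+0.813000))/(1+3/100) = 486/625 ≈ 0.777600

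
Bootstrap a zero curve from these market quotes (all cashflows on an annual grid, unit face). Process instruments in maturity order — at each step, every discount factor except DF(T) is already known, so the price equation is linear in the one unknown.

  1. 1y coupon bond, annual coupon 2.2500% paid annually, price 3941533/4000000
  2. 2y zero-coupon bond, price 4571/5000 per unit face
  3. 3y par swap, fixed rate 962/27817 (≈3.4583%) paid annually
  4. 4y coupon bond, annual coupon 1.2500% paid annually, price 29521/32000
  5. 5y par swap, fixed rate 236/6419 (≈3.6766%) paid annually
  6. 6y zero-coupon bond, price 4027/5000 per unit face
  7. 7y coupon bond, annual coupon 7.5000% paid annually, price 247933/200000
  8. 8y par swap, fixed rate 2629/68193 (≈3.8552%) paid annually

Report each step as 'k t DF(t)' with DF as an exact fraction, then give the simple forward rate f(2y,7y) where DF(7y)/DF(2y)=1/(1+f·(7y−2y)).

1 1 9637/10000
2 2 4571/5000
3 3 4519/5000
4 4 548/625
5 5 2087/2500
6 6 4027/5000
7 7 1567/2000
8 8 7371/10000
f(2y,7y) = ((4571/5000)/(1567/2000) − 1)/(5) = 1307/39175 ≈ 3.3363%

step 1 [1y] bond c/1=9/400: DF=(3941533/4000000 − 9/400·(0))/(1+9/400) = 9637/10000 ≈ 0.963700
step 2 [2y] zero: DF = P = 4571/5000 ≈ 0.914200
step 3 [3y] swap r/1=962/27817: DF=(1 − 962/27817·(0.963700+0.914200))/(1+962/27817) = 4519/5000 ≈ 0.903800
step 4 [4y] bond c/1=1/80: DF=(29521/32000 − 1/80·(0.963700+0.914200+0.903800))/(1+1/80) = 548/625 ≈ 0.876800
step 5 [5y] swap r/1=236/6419: DF=(1 − 236/6419·(0.963700+0.914200+0.903800+0.876800))/(1+236/6419) = 2087/2500 ≈ 0.834800
step 6 [6y] zero: DF = P = 4027/5000 ≈ 0.805400
step 7 [7y] bond c/1=3/40: DF=(247933/200000 − 3/40·(0.963700+0.914200+0.903800+0.876800+0.834800+0.805400))/(1+3/40) = 1567/2000 ≈ 0.783500
step 8 [8y] swap r/1=2629/68193: DF=(1 − 2629/68193·(0.963700+0.914200+0.903800+0.876800+0.834800+0.805400+0.783500))/(1+2629/68193) = 7371/10000 ≈ 0.737100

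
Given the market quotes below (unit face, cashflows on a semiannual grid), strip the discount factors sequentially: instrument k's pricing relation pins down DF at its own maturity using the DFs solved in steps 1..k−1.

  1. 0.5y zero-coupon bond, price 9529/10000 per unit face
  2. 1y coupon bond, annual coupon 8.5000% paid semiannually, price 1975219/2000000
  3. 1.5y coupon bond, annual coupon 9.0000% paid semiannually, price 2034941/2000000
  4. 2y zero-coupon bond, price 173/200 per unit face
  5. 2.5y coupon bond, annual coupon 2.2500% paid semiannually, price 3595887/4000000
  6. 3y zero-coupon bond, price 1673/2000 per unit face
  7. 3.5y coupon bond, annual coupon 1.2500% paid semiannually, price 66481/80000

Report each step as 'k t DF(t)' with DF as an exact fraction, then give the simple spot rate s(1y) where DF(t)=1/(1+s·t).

1 1/2 9529/10000
2 1 1817/2000
3 3/2 1787/2000
4 2 173/200
5 5/2 8487/10000
6 3 1673/2000
7 7/2 7929/10000
s(1y) = (1/(1817/2000) − 1)/(1) = 183/1817 ≈ 10.0715%

step 1 [0.5y] zero: DF = P = 9529/10000 ≈ 0.952900
step 2 [1y] bond c/2=17/400: DF=(1975219/2000000 − 17/400·(0.952900))/(1+17/400) = 1817/2000 ≈ 0.908500
step 3 [1.5y] bond c/2=9/200: DF=(2034941/2000000 − 9/200·(0.952900+0.908500))/(1+9/200) = 1787/2000 ≈ 0.893500
step 4 [2y] zero: DF = P = 173/200 ≈ 0.865000
step 5 [2.5y] bond c/2=9/800: DF=(3595887/4000000 − 9/800·(0.952900+0.908500+0.893500+0.865000))/(1+9/800) = 8487/10000 ≈ 0.848700
step 6 [3y] zero: DF = P = 1673/2000 ≈ 0.836500
step 7 [3.5y] bond c/2=1/160: DF=(66481/80000 − 1/160·(0.952900+0.908500+0.893500+0.865000+0.848700+0.836500))/(1+1/160) = 7929/10000 ≈ 0.792900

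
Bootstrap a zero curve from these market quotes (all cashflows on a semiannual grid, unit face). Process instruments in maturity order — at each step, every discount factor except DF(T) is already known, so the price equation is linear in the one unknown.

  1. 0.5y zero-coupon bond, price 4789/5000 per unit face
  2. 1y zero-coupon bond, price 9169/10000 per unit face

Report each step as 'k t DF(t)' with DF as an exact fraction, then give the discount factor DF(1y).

1 1/2 4789/5000
2 1 9169/10000
DF(1y) = 9169/10000 ≈ 0.916900

step 1 [0.5y] zero: DF = P = 4789/5000 ≈ 0.957800
step 2 [1y] zero: DF = P = 9169/10000 ≈ 0.916900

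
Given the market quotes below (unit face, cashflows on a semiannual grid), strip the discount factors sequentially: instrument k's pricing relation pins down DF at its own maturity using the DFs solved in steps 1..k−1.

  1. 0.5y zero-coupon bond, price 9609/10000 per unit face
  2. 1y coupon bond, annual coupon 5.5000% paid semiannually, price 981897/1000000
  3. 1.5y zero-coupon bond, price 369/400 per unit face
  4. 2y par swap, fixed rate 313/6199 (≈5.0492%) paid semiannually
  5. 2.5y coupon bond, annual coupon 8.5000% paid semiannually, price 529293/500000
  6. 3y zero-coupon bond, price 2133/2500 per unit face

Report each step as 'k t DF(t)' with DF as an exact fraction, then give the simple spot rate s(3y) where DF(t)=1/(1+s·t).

1 1/2 9609/10000
2 1 9299/10000
3 3/2 369/400
4 2 9061/10000
5 5/2 4319/5000
6 3 2133/2500
s(3y) = (1/(2133/2500) − 1)/(3) = 367/6399 ≈ 5.7353%

step 1 [0.5y] zero: DF = P = 9609/10000 ≈ 0.960900
step 2 [1y] bond c/2=11/400: DF=(981897/1000000 − 11/400·(0.960900))/(1+11/400) = 9299/10000 ≈ 0.929900
step 3 [1.5y] zero: DF = P = 369/400 ≈ 0.922500
step 4 [2y] swap r/2=313/12398: DF=(1 − 313/12398·(0.960900+0.929900+0.922500))/(1+313/12398) = 9061/10000 ≈ 0.906100
step 5 [2.5y] bond c/2=17/400: DF=(529293/500000 − 17/400·(0.960900+0.929900+0.922500+0.906100))/(1+17/400) = 4319/5000 ≈ 0.863800
step 6 [3y] zero: DF = P = 2133/2500 ≈ 0.853200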